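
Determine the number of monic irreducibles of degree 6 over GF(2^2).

670

x^(4^6) − x is the product of all monic irreducibles of degree dividing 6; Möbius inversion gives N = (1/6) Σ μ(6/d)·4^d.
Divisors of 6: 1, 2, 3, 6; μ(6/d) for each: 1, -1, -1, 1.
Σ = 4^1 − 4^2 − 4^3 + 4^6 = 4020.
N = 4020/6 = 670.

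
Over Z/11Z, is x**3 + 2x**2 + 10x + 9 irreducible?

Write g(x) = x**3 + 2x**2 + 10x + 9.
Check each element of Z/11Z for a root: g(0)=9, g(1)=0, g(2)=1, g(3)=7, g(4)=2, g(5)=3, g(6)=5, g(7)=3, g(8)=3, g(9)=0, g(10)=0.
g(1) = 0, so (x − 1) divides g(x); g is reducible.

No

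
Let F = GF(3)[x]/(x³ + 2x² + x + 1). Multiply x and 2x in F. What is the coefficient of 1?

0

Multiply in GF(3)[x]: (x)·(2x) = 2x².
Reduced: 2x².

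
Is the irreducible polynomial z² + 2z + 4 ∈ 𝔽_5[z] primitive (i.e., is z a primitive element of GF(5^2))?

No

Write f(z) = z² + 2z + 4.
|GF(5^2)^×| = 5^2 − 1 = 24. Prime factorization: 24 = 2^3·3.
f is primitive ⇔ z has order 24 in GF(5)[z]/(f), i.e. z^(24/q) ≠ 1 for each prime q | 24.
z^(12) mod f = 1
z^(8) mod f = 2z + 4.
Since z^(12) = 1, the order of z divides 12 < 24; not primitive.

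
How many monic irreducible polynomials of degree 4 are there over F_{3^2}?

Gauss's count: N_{9}(4) = (1/4) Σ_{d|4} μ(4/d)·9^d.
Divisors of 4: 1, 2, 4; μ(4/d) for each: 0, -1, 1.
Σ = − 9^2 + 9^4 = 6480.
N = 6480/4 = 1620.

1620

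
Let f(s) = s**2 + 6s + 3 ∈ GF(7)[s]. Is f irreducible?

Check for roots in GF(7): f(0) = 3; f(1) = 3; f(2) = 5; f(3) = 2; f(4) = 1; f(5) = 2; f(6) = 5.
No roots. A degree-2 polynomial over a field with no linear factor is irreducible.

Yes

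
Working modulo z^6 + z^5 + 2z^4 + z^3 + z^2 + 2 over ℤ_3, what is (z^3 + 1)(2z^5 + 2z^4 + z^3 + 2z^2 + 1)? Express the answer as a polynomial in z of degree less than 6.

2z^5 + 2z^3 + z^2 + 1

Multiply in ℤ_3[z]: (z^3 + 1)·(2z^5 + 2z^4 + z^3 + 2z^2 + 1) = 2z^8 + 2z^7 + z^6 + z^5 + 2z^4 + 2z^3 + 2z^2 + 1.
Reduce using z^6 ≡ 2z^5 + z^4 + 2z^3 + 2z^2 + 1 (mod z^6 + z^5 + 2z^4 + z^3 + z^2 + 2).
Reduced: 2z^5 + 2z^3 + z^2 + 1.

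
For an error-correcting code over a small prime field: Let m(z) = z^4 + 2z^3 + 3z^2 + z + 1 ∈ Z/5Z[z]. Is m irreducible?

Yes

Check for roots in Z/5Z: m(0) = 1; m(1) = 3; m(2) = 2; m(3) = 1; m(4) = 2.
No roots, so no linear factors.
Degree-2 irreducible divisors: test the 10 monic irreducibles of degree 2 over GF(5).
None of them divide m (all give nonzero remainder).
No irreducible factor of degree ≤ 2 exists, so m is irreducible over GF(5).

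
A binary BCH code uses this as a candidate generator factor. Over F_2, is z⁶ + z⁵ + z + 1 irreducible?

Write h(z) = z⁶ + z⁵ + z + 1.
Check for roots in F_2: h(0) = 1; h(1) = 0 → root.
h(1) = 0, so (z − 1) divides h(z); h is reducible.

No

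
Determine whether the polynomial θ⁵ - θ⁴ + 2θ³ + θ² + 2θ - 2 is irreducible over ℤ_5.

Write m(θ) = θ⁵ - θ⁴ + 2θ³ + θ² + 2θ - 2.
Check for roots in ℤ_5: m(0) = 3; m(1) = 3; m(2) = 3; m(3) = 4; m(4) = 3.
No roots, so no linear factors.
Degree-2 irreducible divisors: test the 10 monic irreducibles of degree 2 over GF(5).
None of them divide m (all give nonzero remainder).
No irreducible factor of degree ≤ 2 exists, so m is irreducible over GF(5).

Yes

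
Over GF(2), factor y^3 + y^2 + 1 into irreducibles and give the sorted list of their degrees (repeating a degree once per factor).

Write g(y) = y^3 + y^2 + 1.
Roots in GF(2): g(0) = 1; g(1) = 1.
Complete factorization: g(y) = (y^3 + y^2 + 1).
Factor degrees with multiplicity: 3 = 3.

3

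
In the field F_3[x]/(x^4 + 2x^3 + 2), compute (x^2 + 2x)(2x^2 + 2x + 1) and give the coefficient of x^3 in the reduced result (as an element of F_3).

2

Multiply in F_3[x]: (x^2 + 2x)·(2x^2 + 2x + 1) = 2x^4 + 2x^2 + 2x.
Reduce using x^4 ≡ x^3 + 1 (mod x^4 + 2x^3 + 2).
Reduced: 2x^3 + 2x^2 + 2x + 2.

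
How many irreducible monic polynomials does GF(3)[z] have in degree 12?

44220

By the necklace-counting formula, N_3(12) = (1/12) Σ_{d|12} μ(12/d)·3^d.
Divisors of 12: 1, 2, 3, 4, 6, 12; μ(12/d) for each: 0, 1, 0, -1, -1, 1.
Σ = 3^2 − 3^4 − 3^6 + 3^12 = 530640.
N = 530640/12 = 44220.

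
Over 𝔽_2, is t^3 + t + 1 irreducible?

Yes

Write P(t) = t^3 + t + 1.
Check for roots in 𝔽_2: P(0) = 1; P(1) = 1.
No roots. A degree-3 polynomial over a field with no linear factor is irreducible.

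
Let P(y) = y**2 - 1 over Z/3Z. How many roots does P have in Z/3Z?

2

Evaluate at each of the 3 elements of Z/3Z:
P(0) = 2; P(1) = 0 → root; P(2) = 0 → root.
Roots: {1, 2}.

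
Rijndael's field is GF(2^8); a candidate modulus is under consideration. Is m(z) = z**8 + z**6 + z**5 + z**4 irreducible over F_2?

No

Check for roots in F_2: m(0) = 0 → root; m(1) = 0 → root.
m(0) = 0, so (z) divides m(z); m is reducible.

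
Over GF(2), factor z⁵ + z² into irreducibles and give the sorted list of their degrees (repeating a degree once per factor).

Write g(z) = z⁵ + z².
Roots in GF(2): g(0) = 0 → root; g(1) = 0 → root.
Linear factors from roots: (z), (z + 1).
Complete factorization: g(z) = (z + 1)·(z)^2·(z² + z + 1).
Factor degrees with multiplicity: 1 + 1 + 1 + 2 = 5.

1, 1, 1, 2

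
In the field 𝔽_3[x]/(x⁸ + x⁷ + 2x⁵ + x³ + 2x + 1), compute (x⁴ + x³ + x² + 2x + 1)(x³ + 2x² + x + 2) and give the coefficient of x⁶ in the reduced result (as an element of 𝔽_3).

Multiply in 𝔽_3[x]: (x⁴ + x³ + x² + 2x + 1)·(x³ + 2x² + x + 2) = x⁷ + x⁵ + x⁴ + 2x³ + 2x + 2.
Reduced: x⁷ + x⁵ + x⁴ + 2x³ + 2x + 2.

0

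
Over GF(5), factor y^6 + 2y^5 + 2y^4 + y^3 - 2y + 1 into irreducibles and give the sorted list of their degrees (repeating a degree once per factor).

Write f(y) = y^6 + 2y^5 + 2y^4 + y^3 - 2y + 1.
Roots in GF(5): f(0) = 1; f(1) = 0 → root; f(2) = 0 → root; f(3) = 4; f(4) = 3.
Linear factors from roots: (y - 1), (y - 2).
Complete factorization: f(y) = (y - 2)·(y - 1)^3·(y^2 + 2y - 2).
Factor degrees with multiplicity: 1 + 1 + 1 + 1 + 2 = 6.

1, 1, 1, 1, 2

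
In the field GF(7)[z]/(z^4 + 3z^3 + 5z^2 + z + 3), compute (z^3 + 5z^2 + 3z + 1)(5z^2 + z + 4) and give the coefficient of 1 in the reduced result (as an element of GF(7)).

Multiply in GF(7)[z]: (z^3 + 5z^2 + 3z + 1)·(5z^2 + z + 4) = 5z^5 + 5z^4 + 3z^3 + 6z + 4.
Reduce using z^4 ≡ 4z^3 + 2z^2 + 6z + 4 (mod z^4 + 3z^3 + 5z^2 + z + 3).
Reduced: z^3 + 3z^2 + z + 6.

6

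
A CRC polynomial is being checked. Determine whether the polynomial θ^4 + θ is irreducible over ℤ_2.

Write h(θ) = θ^4 + θ.
Check for roots in ℤ_2: h(0) = 0 → root; h(1) = 0 → root.
h(0) = 0, so (θ) divides h(θ); h is reducible.

No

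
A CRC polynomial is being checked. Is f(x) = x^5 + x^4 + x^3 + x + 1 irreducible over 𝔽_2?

Yes

Check for roots in 𝔽_2: f(0) = 1; f(1) = 1.
No roots, so no linear factors.
Monic irreducibles of degree 2 over GF(2): x^2 + x + 1.
None of them divide f (all give nonzero remainder).
No irreducible factor of degree ≤ 2 exists, so f is irreducible over GF(2).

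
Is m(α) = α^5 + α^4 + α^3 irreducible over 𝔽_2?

Check for roots in 𝔽_2: m(0) = 0 → root; m(1) = 1.
m(0) = 0, so (α) divides m(α); m is reducible.

No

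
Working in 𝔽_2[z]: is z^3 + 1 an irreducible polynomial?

Write P(z) = z^3 + 1.
Check for roots in 𝔽_2: P(0) = 1; P(1) = 0 → root.
P(1) = 0, so (z − 1) divides P(z); P is reducible.

No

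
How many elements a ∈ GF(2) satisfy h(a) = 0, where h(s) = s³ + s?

Evaluate at each of the 2 elements of GF(2):
h(0) = 0 → root; h(1) = 0 → root.
Roots: {0, 1}.

2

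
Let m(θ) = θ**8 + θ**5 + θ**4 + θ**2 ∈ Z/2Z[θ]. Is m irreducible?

Check for roots in Z/2Z: m(0) = 0 → root; m(1) = 0 → root.
m(0) = 0, so (θ) divides m(θ); m is reducible.

No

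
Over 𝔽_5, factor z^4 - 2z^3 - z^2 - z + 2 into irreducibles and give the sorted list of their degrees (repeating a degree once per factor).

Write f(z) = z^4 - 2z^3 - z^2 - z + 2.
Roots in 𝔽_5: f(0) = 2; f(1) = 4; f(2) = 1; f(3) = 2; f(4) = 0 → root.
Linear factors from roots: (z + 1).
Complete factorization: f(z) = (z + 1)·(z^3 + 2z^2 + 2z + 2).
Factor degrees with multiplicity: 1 + 3 = 4.

1, 3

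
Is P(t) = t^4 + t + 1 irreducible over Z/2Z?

Check for roots in Z/2Z: P(0) = 1; P(1) = 1.
No roots, so no linear factors.
Monic irreducibles of degree 2 over GF(2): t^2 + t + 1.
None of them divide P (all give nonzero remainder).
No irreducible factor of degree ≤ 2 exists, so P is irreducible over GF(2).

Yes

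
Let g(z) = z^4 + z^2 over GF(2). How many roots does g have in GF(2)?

2

Evaluate at each of the 2 elements of GF(2):
g(0) = 0 → root; g(1) = 0 → root.
Roots: {0, 1}.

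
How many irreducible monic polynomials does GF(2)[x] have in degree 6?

9

The number of monic irreducibles of degree 6 over GF(2) is (1/6)·Σ_{d∣6} μ(6/d) 2^d.
Divisors of 6: 1, 2, 3, 6; μ(6/d) for each: 1, -1, -1, 1.
Σ = 2^1 − 2^2 − 2^3 + 2^6 = 54.
N = 54/6 = 9.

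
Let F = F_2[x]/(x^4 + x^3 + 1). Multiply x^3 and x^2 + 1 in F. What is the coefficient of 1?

1

Multiply in F_2[x]: (x^3)·(x^2 + 1) = x^5 + x^3.
Reduce using x^4 ≡ x^3 + 1 (mod x^4 + x^3 + 1).
Reduced: x + 1.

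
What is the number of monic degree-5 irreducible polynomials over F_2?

6

x^(2^5) − x is the product of all monic irreducibles of degree dividing 5; Möbius inversion gives N = (1/5) Σ μ(5/d)·2^d.
Divisors of 5: 1, 5; μ(5/d) for each: -1, 1.
Σ = − 2^1 + 2^5 = 30.
N = 30/5 = 6.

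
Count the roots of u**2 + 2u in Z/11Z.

Write h(u) = u**2 + 2u.
Evaluate at each of the 11 elements of Z/11Z:
h(0) = 0 → root; h(1) = 3; h(2) = 8; h(3) = 4; h(4) = 2; h(5) = 2; h(6) = 4; h(7) = 8; h(8) = 3; h(9) = 0 → root; h(10) = 10.
Roots: {0, 9}.

2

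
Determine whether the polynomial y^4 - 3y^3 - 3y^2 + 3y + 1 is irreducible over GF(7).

Write g(y) = y^4 - 3y^3 - 3y^2 + 3y + 1.
Check for roots in GF(7): g(0) = 1; g(1) = 6; g(2) = 1; g(3) = 4; g(4) = 1; g(5) = 2; g(6) = 6.
No roots, so no linear factors.
Degree-2 irreducible divisors: test the 21 monic irreducibles of degree 2 over GF(7).
None of them divide g (all give nonzero remainder).
No irreducible factor of degree ≤ 2 exists, so g is irreducible over GF(7).

Yes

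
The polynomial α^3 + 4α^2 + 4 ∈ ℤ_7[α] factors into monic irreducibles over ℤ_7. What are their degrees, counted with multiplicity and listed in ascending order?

Write g(α) = α^3 + 4α^2 + 4.
Linear factors from roots: (α + 5), (α + 1).
Complete factorization: g(α) = (α + 1)·(α + 5)^2.
Factor degrees with multiplicity: 1 + 1 + 1 = 3.

1, 1, 1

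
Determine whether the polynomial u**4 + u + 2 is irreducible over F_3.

Write h(u) = u**4 + u + 2.
Check for roots in F_3: h(0) = 2; h(1) = 1; h(2) = 2.
No roots, so no linear factors.
Monic irreducibles of degree 2 over GF(3): u**2 + 1, u**2 + u + 2, u**2 + 2u + 2.
None of them divide h (all give nonzero remainder).
No irreducible factor of degree ≤ 2 exists, so h is irreducible over GF(3).

Yes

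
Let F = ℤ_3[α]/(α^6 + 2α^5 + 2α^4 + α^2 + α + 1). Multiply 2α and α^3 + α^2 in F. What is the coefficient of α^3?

Multiply in ℤ_3[α]: (2α)·(α^3 + α^2) = 2α^4 + 2α^3.
Reduced: 2α^4 + 2α^3.

2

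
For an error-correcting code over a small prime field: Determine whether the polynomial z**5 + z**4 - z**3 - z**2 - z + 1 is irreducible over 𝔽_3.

No

Write m(z) = z**5 + z**4 - z**3 - z**2 - z + 1.
Check for roots in 𝔽_3: m(0) = 1; m(1) = 0 → root; m(2) = 2.
m(1) = 0, so (z − 1) divides m(z); m is reducible.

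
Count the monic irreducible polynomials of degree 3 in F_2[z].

Gauss's count: N_{2}(3) = (1/3) Σ_{d|3} μ(3/d)·2^d.
Divisors of 3: 1, 3; μ(3/d) for each: -1, 1.
Σ = − 2^1 + 2^3 = 6.
N = 6/3 = 2.

2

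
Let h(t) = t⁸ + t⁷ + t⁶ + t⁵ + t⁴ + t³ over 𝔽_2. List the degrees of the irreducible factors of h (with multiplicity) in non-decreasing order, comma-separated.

1, 1, 1, 1, 2, 2

Roots in 𝔽_2: h(0) = 0 → root; h(1) = 0 → root.
Linear factors from roots: (t), (t + 1).
Complete factorization: h(t) = (t + 1)·(t)^3·(t² + t + 1)^2.
Factor degrees with multiplicity: 1 + 1 + 1 + 1 + 2 + 2 = 8.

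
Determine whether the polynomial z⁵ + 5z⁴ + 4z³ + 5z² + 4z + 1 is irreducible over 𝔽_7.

Yes

Write m(z) = z⁵ + 5z⁴ + 4z³ + 5z² + 4z + 1.
Check for roots in 𝔽_7: m(0) = 1; m(1) = 6; m(2) = 5; m(3) = 2; m(4) = 4; m(5) = 1; m(6) = 2.
No roots, so no linear factors.
Degree-2 irreducible divisors: test the 21 monic irreducibles of degree 2 over GF(7).
None of them divide m (all give nonzero remainder).
No irreducible factor of degree ≤ 2 exists, so m is irreducible over GF(7).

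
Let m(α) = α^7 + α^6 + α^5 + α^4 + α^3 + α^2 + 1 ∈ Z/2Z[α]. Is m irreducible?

Yes

Check for roots in Z/2Z: m(0) = 1; m(1) = 1.
No roots, so no linear factors.
Monic irreducibles of degree 2 over GF(2): α^2 + α + 1.
None of them divide m (all give nonzero remainder).
Monic irreducibles of degree 3 over GF(2): α^3 + α + 1, α^3 + α^2 + 1.
None of them divide m (all give nonzero remainder).
No irreducible factor of degree ≤ 3 exists, so m is irreducible over GF(2).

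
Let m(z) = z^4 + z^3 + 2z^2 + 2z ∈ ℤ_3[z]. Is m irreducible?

No

Check for roots in ℤ_3: m(0) = 0 → root; m(1) = 0 → root; m(2) = 0 → root.
m(0) = 0, so (z) divides m(z); m is reducible.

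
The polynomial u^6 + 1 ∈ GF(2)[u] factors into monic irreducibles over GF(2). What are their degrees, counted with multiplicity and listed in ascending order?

Write g(u) = u^6 + 1.
Roots in GF(2): g(0) = 1; g(1) = 0 → root.
Linear factors from roots: (u + 1).
Complete factorization: g(u) = (u + 1)^2·(u^2 + u + 1)^2.
Factor degrees with multiplicity: 1 + 1 + 2 + 2 = 6.

1, 1, 2, 2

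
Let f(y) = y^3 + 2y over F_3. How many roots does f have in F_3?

3

Evaluate at each of the 3 elements of F_3:
f(0) = 0 → root; f(1) = 0 → root; f(2) = 0 → root.
Roots: {0, 1, 2}.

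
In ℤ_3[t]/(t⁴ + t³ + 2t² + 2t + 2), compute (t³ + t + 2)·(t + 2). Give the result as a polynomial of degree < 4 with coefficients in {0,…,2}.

t^3 + 2t^2 + 2t + 2

Multiply in ℤ_3[t]: (t³ + t + 2)·(t + 2) = t⁴ + 2t³ + t² + t + 1.
Reduce using t⁴ ≡ 2t³ + t² + t + 1 (mod t⁴ + t³ + 2t² + 2t + 2).
Reduced: t³ + 2t² + 2t + 2.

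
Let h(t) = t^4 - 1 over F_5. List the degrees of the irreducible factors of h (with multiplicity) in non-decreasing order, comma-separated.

1, 1, 1, 1

Roots in F_5: h(0) = 4; h(1) = 0 → root; h(2) = 0 → root; h(3) = 0 → root; h(4) = 0 → root.
Linear factors from roots: (t - 1), (t - 2), (t + 2), (t + 1).
Complete factorization: h(t) = (t + 1)·(t + 2)·(t - 2)·(t - 1).
Factor degrees with multiplicity: 1 + 1 + 1 + 1 = 4.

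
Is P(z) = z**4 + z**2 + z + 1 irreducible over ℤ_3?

Check for roots in ℤ_3: P(0) = 1; P(1) = 1; P(2) = 2.
No roots, so no linear factors.
Monic irreducibles of degree 2 over GF(3): z**2 + 1, z**2 + z - 1, z**2 - z - 1.
None of them divide P (all give nonzero remainder).
No irreducible factor of degree ≤ 2 exists, so P is irreducible over GF(3).

Yes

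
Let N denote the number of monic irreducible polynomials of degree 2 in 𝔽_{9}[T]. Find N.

Gauss's count: N_{9}(2) = (1/2) Σ_{d|2} μ(2/d)·9^d.
Divisors of 2: 1, 2; μ(2/d) for each: -1, 1.
Σ = − 9^1 + 9^2 = 72.
N = 72/2 = 36.

36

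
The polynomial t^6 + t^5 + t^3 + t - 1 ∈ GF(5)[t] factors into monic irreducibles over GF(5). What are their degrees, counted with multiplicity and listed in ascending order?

1, 1, 2, 2

Write h(t) = t^6 + t^5 + t^3 + t - 1.
Roots in GF(5): h(0) = 4; h(1) = 3; h(2) = 0 → root; h(3) = 1; h(4) = 2.
Linear factors from roots: (t - 2).
Complete factorization: h(t) = (t - 2)^2·(t^2 + t + 1)·(t^2 - t + 1).
Factor degrees with multiplicity: 1 + 1 + 2 + 2 = 6.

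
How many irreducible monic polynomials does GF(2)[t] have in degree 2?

Gauss's count: N_{2}(2) = (1/2) Σ_{d|2} μ(2/d)·2^d.
Divisors of 2: 1, 2; μ(2/d) for each: -1, 1.
Σ = − 2^1 + 2^2 = 2.
N = 2/2 = 1.

1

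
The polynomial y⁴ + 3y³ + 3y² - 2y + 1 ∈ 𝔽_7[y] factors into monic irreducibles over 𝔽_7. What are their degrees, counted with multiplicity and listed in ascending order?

Write h(y) = y⁴ + 3y³ + 3y² - 2y + 1.
Linear factors from roots: (y - 2).
Complete factorization: h(y) = (y - 2)·(y³ - 2y² - y + 3).
Factor degrees with multiplicity: 1 + 3 = 4.

1, 3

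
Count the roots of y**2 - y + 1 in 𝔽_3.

Write P(y) = y**2 - y + 1.
Evaluate at each of the 3 elements of 𝔽_3:
P(0) = 1; P(1) = 1; P(2) = 0 → root.
Roots: {2}.

1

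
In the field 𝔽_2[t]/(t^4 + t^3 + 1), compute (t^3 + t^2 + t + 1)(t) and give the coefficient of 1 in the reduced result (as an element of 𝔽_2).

1

Multiply in 𝔽_2[t]: (t^3 + t^2 + t + 1)·(t) = t^4 + t^3 + t^2 + t.
Reduce using t^4 ≡ t^3 + 1 (mod t^4 + t^3 + 1).
Reduced: t^2 + t + 1.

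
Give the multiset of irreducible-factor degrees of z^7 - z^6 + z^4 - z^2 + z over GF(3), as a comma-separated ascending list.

1, 1, 1, 2, 2

Write g(z) = z^7 - z^6 + z^4 - z^2 + z.
Roots in GF(3): g(0) = 0 → root; g(1) = 1; g(2) = 0 → root.
Linear factors from roots: (z), (z + 1).
Complete factorization: g(z) = (z)·(z + 1)^2·(z^2 + 1)^2.
Factor degrees with multiplicity: 1 + 1 + 1 + 2 + 2 = 7.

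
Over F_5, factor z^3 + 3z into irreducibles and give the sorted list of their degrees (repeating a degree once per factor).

1, 2

Write h(z) = z^3 + 3z.
Roots in F_5: h(0) = 0 → root; h(1) = 4; h(2) = 4; h(3) = 1; h(4) = 1.
Linear factors from roots: (z).
Complete factorization: h(z) = (z)·(z^2 + 3).
Factor degrees with multiplicity: 1 + 2 = 3.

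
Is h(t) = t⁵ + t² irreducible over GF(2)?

No

Check for roots in GF(2): h(0) = 0 → root; h(1) = 0 → root.
h(0) = 0, so (t) divides h(t); h is reducible.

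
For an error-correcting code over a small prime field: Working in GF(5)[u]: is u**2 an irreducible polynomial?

No

Write P(u) = u**2.
Check for roots in GF(5): P(0) = 0 → root; P(1) = 1; P(2) = 4; P(3) = 4; P(4) = 1.
P(0) = 0, so (u) divides P(u); P is reducible.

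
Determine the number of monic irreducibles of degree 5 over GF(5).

624

By the necklace-counting formula, N_5(5) = (1/5) Σ_{d|5} μ(5/d)·5^d.
Divisors of 5: 1, 5; μ(5/d) for each: -1, 1.
Σ = − 5^1 + 5^5 = 3120.
N = 3120/5 = 624.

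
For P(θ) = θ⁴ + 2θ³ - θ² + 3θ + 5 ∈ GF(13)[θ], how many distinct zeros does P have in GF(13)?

2

Evaluate at each of the 13 elements of GF(13):
P(0) = 5; P(1) = 10; P(2) = 0 → root; P(3) = 10; P(4) = 8; P(5) = 12; P(6) = 12; P(7) = 9; P(8) = 2; P(9) = 1; P(10) = 1; P(11) = 8; P(12) = 0 → root.
Roots: {2, 12}.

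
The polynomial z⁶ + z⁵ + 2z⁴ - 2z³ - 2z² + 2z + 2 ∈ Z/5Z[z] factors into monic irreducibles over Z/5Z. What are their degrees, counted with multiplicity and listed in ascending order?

1, 1, 1, 3

Write g(z) = z⁶ + z⁵ + 2z⁴ - 2z³ - 2z² + 2z + 2.
Roots in Z/5Z: g(0) = 2; g(1) = 4; g(2) = 0 → root; g(3) = 0 → root; g(4) = 2.
Linear factors from roots: (z - 2), (z + 2).
Complete factorization: g(z) = (z - 2)·(z + 2)^2·(z³ - z² - 2z + 1).
Factor degrees with multiplicity: 1 + 1 + 1 + 3 = 6.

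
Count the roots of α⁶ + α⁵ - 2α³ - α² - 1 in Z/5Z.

2

Write h(α) = α⁶ + α⁵ - 2α³ - α² - 1.
Evaluate at each of the 5 elements of Z/5Z:
h(0) = 4; h(1) = 3; h(2) = 0 → root; h(3) = 3; h(4) = 0 → root.
Roots: {2, 4}.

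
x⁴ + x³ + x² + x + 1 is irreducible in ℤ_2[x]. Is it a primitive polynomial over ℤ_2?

Write f(x) = x⁴ + x³ + x² + x + 1.
|GF(2^4)^×| = 2^4 − 1 = 15. Prime factorization: 15 = 3·5.
f is primitive ⇔ x has order 15 in GF(2)[x]/(f), i.e. x^(15/q) ≠ 1 for each prime q | 15.
x^(5) mod f = 1
x^(3) mod f = x³.
Since x^(5) = 1, the order of x divides 5 < 15; not primitive.

No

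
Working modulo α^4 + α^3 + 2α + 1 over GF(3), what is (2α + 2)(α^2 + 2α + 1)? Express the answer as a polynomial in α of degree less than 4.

Multiply in GF(3)[α]: (2α + 2)·(α^2 + 2α + 1) = 2α^3 + 2.
Reduced: 2α^3 + 2.

2α^3 + 2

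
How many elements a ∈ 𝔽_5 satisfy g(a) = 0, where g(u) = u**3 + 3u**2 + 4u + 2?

Evaluate at each of the 5 elements of 𝔽_5:
g(0) = 2; g(1) = 0 → root; g(2) = 0 → root; g(3) = 3; g(4) = 0 → root.
Roots: {1, 2, 4}.

3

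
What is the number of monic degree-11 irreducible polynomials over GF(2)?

186

x^(2^11) − x is the product of all monic irreducibles of degree dividing 11; Möbius inversion gives N = (1/11) Σ μ(11/d)·2^d.
Divisors of 11: 1, 11; μ(11/d) for each: -1, 1.
Σ = − 2^1 + 2^11 = 2046.
N = 2046/11 = 186.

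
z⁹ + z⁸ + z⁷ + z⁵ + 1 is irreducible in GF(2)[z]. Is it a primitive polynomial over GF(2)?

No

Write f(z) = z⁹ + z⁸ + z⁷ + z⁵ + 1.
|GF(2^9)^×| = 2^9 − 1 = 511. Prime factorization: 511 = 7·73.
f is primitive ⇔ z has order 511 in GF(2)[z]/(f), i.e. z^(511/q) ≠ 1 for each prime q | 511.
z^(73) mod f = 1
z^(7) mod f = z⁷.
Since z^(73) = 1, the order of z divides 73 < 511; not primitive.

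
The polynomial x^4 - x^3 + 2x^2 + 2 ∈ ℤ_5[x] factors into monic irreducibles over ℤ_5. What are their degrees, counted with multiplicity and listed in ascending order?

4

Write h(x) = x^4 - x^3 + 2x^2 + 2.
Roots in ℤ_5: h(0) = 2; h(1) = 4; h(2) = 3; h(3) = 4; h(4) = 1.
Complete factorization: h(x) = (x^4 - x^3 + 2x^2 + 2).
Factor degrees with multiplicity: 4 = 4.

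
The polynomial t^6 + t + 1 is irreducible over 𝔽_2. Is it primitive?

Write f(t) = t^6 + t + 1.
|GF(2^6)^×| = 2^6 − 1 = 63. Prime factorization: 63 = 3^2·7.
f is primitive ⇔ t has order 63 in GF(2)[t]/(f), i.e. t^(63/q) ≠ 1 for each prime q | 63.
t^(21) mod f = t^5 + t^4 + t^3 + t + 1.
t^(9) mod f = t^4 + t^3.
None equal 1, so t has full order 63; f is primitive.

Yes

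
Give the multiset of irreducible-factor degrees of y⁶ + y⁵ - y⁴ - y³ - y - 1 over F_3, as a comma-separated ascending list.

Write f(y) = y⁶ + y⁵ - y⁴ - y³ - y - 1.
Roots in F_3: f(0) = 2; f(1) = 1; f(2) = 0 → root.
Linear factors from roots: (y + 1).
Complete factorization: f(y) = (y + 1)·(y² + y - 1)·(y³ - y² + y + 1).
Factor degrees with multiplicity: 1 + 2 + 3 = 6.

1, 2, 3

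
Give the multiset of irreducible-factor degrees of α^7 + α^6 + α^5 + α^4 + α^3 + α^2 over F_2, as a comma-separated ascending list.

Write f(α) = α^7 + α^6 + α^5 + α^4 + α^3 + α^2.
Roots in F_2: f(0) = 0 → root; f(1) = 0 → root.
Linear factors from roots: (α), (α + 1).
Complete factorization: f(α) = (α + 1)·(α)^2·(α^2 + α + 1)^2.
Factor degrees with multiplicity: 1 + 1 + 1 + 2 + 2 = 7.

1, 1, 1, 2, 2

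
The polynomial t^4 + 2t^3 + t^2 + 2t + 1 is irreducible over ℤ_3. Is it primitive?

No

Write f(t) = t^4 + 2t^3 + t^2 + 2t + 1.
|GF(3^4)^×| = 3^4 − 1 = 80. Prime factorization: 80 = 2^4·5.
f is primitive ⇔ t has order 80 in GF(3)[t]/(f), i.e. t^(80/q) ≠ 1 for each prime q | 80.
t^(40) mod f = 1
t^(16) mod f = 2t.
Since t^(40) = 1, the order of t divides 40 < 80; not primitive.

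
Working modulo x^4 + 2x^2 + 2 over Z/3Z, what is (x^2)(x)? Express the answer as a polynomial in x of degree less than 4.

x^3

Multiply in Z/3Z[x]: (x^2)·(x) = x^3.
Reduced: x^3.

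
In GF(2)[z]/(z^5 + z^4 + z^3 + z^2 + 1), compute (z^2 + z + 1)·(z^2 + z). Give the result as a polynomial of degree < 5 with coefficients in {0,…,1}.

z^4 + z

Multiply in GF(2)[z]: (z^2 + z + 1)·(z^2 + z) = z^4 + z.
Reduced: z^4 + z.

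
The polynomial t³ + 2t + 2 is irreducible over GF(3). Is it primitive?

No

Write f(t) = t³ + 2t + 2.
|GF(3^3)^×| = 3^3 − 1 = 26. Prime factorization: 26 = 2·13.
f is primitive ⇔ t has order 26 in GF(3)[t]/(f), i.e. t^(26/q) ≠ 1 for each prime q | 26.
t^(13) mod f = 1
t^(2) mod f = t².
Since t^(13) = 1, the order of t divides 13 < 26; not primitive.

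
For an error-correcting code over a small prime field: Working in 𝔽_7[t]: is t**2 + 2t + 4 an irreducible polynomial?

No

Write g(t) = t**2 + 2t + 4.
Check for roots in 𝔽_7: g(0) = 4; g(1) = 0 → root; g(2) = 5; g(3) = 5; g(4) = 0 → root; g(5) = 4; g(6) = 3.
g(1) = 0, so (t − 1) divides g(t); g is reducible.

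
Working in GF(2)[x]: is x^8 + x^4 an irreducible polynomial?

Write m(x) = x^8 + x^4.
Check for roots in GF(2): m(0) = 0 → root; m(1) = 0 → root.
m(0) = 0, so (x) divides m(x); m is reducible.

No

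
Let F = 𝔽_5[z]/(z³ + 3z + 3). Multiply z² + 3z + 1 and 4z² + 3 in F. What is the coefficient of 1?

2

Multiply in 𝔽_5[z]: (z² + 3z + 1)·(4z² + 3) = 4z⁴ + 2z³ + 2z² + 4z + 3.
Reduce using z³ ≡ 2z + 2 (mod z³ + 3z + 3).
Reduced: z + 2.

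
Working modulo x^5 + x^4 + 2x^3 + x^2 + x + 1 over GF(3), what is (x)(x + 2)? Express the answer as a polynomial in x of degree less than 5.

Multiply in GF(3)[x]: (x)·(x + 2) = x^2 + 2x.
Reduced: x^2 + 2x.

x^2 + 2x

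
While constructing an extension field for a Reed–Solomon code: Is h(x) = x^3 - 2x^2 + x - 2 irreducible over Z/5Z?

No

Check for roots in Z/5Z: h(0) = 3; h(1) = 3; h(2) = 0 → root; h(3) = 0 → root; h(4) = 4.
h(2) = 0, so (x − 2) divides h(x); h is reducible.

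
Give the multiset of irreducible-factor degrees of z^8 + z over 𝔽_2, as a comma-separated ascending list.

Write g(z) = z^8 + z.
Roots in 𝔽_2: g(0) = 0 → root; g(1) = 0 → root.
Linear factors from roots: (z), (z + 1).
Complete factorization: g(z) = (z)·(z + 1)·(z^3 + z + 1)·(z^3 + z^2 + 1).
Factor degrees with multiplicity: 1 + 1 + 3 + 3 = 8.

1, 1, 3, 3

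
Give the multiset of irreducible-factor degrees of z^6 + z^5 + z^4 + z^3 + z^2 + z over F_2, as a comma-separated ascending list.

Write h(z) = z^6 + z^5 + z^4 + z^3 + z^2 + z.
Roots in F_2: h(0) = 0 → root; h(1) = 0 → root.
Linear factors from roots: (z), (z + 1).
Complete factorization: h(z) = (z)·(z + 1)·(z^2 + z + 1)^2.
Factor degrees with multiplicity: 1 + 1 + 2 + 2 = 6.

1, 1, 2, 2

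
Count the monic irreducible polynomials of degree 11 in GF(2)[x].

186

The number of monic irreducibles of degree 11 over GF(2) is (1/11)·Σ_{d∣11} μ(11/d) 2^d.
Divisors of 11: 1, 11; μ(11/d) for each: -1, 1.
Σ = − 2^1 + 2^11 = 2046.
N = 2046/11 = 186.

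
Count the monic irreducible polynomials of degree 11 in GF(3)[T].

Gauss's count: N_{3}(11) = (1/11) Σ_{d|11} μ(11/d)·3^d.
Divisors of 11: 1, 11; μ(11/d) for each: -1, 1.
Σ = − 3^1 + 3^11 = 177144.
N = 177144/11 = 16104.

16104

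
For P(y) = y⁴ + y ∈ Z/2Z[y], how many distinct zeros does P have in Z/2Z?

Evaluate at each of the 2 elements of Z/2Z:
P(0) = 0 → root; P(1) = 0 → root.
Roots: {0, 1}.

2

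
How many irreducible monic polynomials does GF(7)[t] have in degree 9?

By the necklace-counting formula, N_7(9) = (1/9) Σ_{d|9} μ(9/d)·7^d.
Divisors of 9: 1, 3, 9; μ(9/d) for each: 0, -1, 1.
Σ = − 7^3 + 7^9 = 40353264.
N = 40353264/9 = 4483696.

4483696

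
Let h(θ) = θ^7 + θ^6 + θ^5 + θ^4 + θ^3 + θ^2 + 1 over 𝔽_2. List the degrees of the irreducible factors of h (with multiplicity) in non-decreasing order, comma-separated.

7

Roots in 𝔽_2: h(0) = 1; h(1) = 1.
Complete factorization: h(θ) = (θ^7 + θ^6 + θ^5 + θ^4 + θ^3 + θ^2 + 1).
Factor degrees with multiplicity: 7 = 7.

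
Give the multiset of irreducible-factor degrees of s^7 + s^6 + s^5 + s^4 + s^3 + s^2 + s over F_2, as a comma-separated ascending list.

Write g(s) = s^7 + s^6 + s^5 + s^4 + s^3 + s^2 + s.
Roots in F_2: g(0) = 0 → root; g(1) = 1.
Linear factors from roots: (s).
Complete factorization: g(s) = (s)·(s^3 + s + 1)·(s^3 + s^2 + 1).
Factor degrees with multiplicity: 1 + 3 + 3 = 7.

1, 3, 3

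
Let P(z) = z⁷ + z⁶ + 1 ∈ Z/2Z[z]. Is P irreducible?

Yes

Check for roots in Z/2Z: P(0) = 1; P(1) = 1.
No roots, so no linear factors.
Monic irreducibles of degree 2 over GF(2): z² + z + 1.
None of them divide P (all give nonzero remainder).
Monic irreducibles of degree 3 over GF(2): z³ + z + 1, z³ + z² + 1.
None of them divide P (all give nonzero remainder).
No irreducible factor of degree ≤ 3 exists, so P is irreducible over GF(2).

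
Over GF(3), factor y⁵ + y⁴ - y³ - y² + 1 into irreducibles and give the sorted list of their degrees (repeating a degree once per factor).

Write f(y) = y⁵ + y⁴ - y³ - y² + 1.
Roots in GF(3): f(0) = 1; f(1) = 1; f(2) = 1.
Complete factorization: f(y) = (y⁵ + y⁴ - y³ - y² + 1).
Factor degrees with multiplicity: 5 = 5.

5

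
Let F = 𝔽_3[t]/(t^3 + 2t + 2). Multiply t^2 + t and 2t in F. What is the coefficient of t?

2

Multiply in 𝔽_3[t]: (t^2 + t)·(2t) = 2t^3 + 2t^2.
Reduce using t^3 ≡ t + 1 (mod t^3 + 2t + 2).
Reduced: 2t^2 + 2t + 2.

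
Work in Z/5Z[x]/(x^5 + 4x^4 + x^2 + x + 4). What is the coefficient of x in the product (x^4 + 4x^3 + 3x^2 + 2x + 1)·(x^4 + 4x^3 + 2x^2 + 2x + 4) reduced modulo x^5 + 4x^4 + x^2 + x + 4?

Multiply in Z/5Z[x]: (x^4 + 4x^3 + 3x^2 + 2x + 1)·(x^4 + 4x^3 + 2x^2 + 2x + 4) = x^8 + 3x^7 + x^6 + 4x^5 + 2x^4 + 3x^2 + 4.
Reduce using x^5 ≡ x^4 + 4x^2 + 4x + 1 (mod x^5 + 4x^4 + x^2 + x + 4).
Reduced: 2x^3 + 4x^2 + 2x + 2.

2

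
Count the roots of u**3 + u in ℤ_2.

2

Write f(u) = u**3 + u.
Evaluate at each of the 2 elements of ℤ_2:
f(0) = 0 → root; f(1) = 0 → root.
Roots: {0, 1}.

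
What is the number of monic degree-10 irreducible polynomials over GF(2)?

x^(2^10) − x is the product of all monic irreducibles of degree dividing 10; Möbius inversion gives N = (1/10) Σ μ(10/d)·2^d.
Divisors of 10: 1, 2, 5, 10; μ(10/d) for each: 1, -1, -1, 1.
Σ = 2^1 − 2^2 − 2^5 + 2^10 = 990.
N = 990/10 = 99.

99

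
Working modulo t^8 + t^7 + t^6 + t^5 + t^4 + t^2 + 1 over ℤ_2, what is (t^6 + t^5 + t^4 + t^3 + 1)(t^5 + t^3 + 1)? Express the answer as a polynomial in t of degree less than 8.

t^7 + t^6 + t^4 + t + 1

Multiply in ℤ_2[t]: (t^6 + t^5 + t^4 + t^3 + 1)·(t^5 + t^3 + 1) = t^11 + t^10 + t^7 + t^4 + 1.
Reduce using t^8 ≡ t^7 + t^6 + t^5 + t^4 + t^2 + 1 (mod t^8 + t^7 + t^6 + t^5 + t^4 + t^2 + 1).
Reduced: t^7 + t^6 + t^4 + t + 1.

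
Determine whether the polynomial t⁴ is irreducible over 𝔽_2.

Write f(t) = t⁴.
Check for roots in 𝔽_2: f(0) = 0 → root; f(1) = 1.
f(0) = 0, so (t) divides f(t); f is reducible.

No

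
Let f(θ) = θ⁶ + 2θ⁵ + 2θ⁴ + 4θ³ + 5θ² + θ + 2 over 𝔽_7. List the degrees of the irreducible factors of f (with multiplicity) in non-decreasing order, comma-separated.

6

Complete factorization: f(θ) = (θ⁶ + 2θ⁵ + 2θ⁴ + 4θ³ + 5θ² + θ + 2).
Factor degrees with multiplicity: 6 = 6.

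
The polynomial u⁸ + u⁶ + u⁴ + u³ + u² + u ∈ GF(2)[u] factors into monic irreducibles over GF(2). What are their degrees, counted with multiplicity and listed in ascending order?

Write f(u) = u⁸ + u⁶ + u⁴ + u³ + u² + u.
Roots in GF(2): f(0) = 0 → root; f(1) = 0 → root.
Linear factors from roots: (u), (u + 1).
Complete factorization: f(u) = (u)·(u + 1)^2·(u² + u + 1)·(u³ + u² + 1).
Factor degrees with multiplicity: 1 + 1 + 1 + 2 + 3 = 8.

1, 1, 1, 2, 3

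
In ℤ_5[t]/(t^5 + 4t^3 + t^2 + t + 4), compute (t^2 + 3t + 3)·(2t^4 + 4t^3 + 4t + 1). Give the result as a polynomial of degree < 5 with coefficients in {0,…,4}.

Multiply in ℤ_5[t]: (t^2 + 3t + 3)·(2t^4 + 4t^3 + 4t + 1) = 2t^6 + 3t^4 + t^3 + 3t^2 + 3.
Reduce using t^5 ≡ t^3 + 4t^2 + 4t + 1 (mod t^5 + 4t^3 + t^2 + t + 4).
Reduced: 4t^3 + t^2 + 2t + 3.

4t^3 + t^2 + 2t + 3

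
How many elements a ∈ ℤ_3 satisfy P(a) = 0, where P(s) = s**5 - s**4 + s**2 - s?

3

Evaluate at each of the 3 elements of ℤ_3:
P(0) = 0 → root; P(1) = 0 → root; P(2) = 0 → root.
Roots: {0, 1, 2}.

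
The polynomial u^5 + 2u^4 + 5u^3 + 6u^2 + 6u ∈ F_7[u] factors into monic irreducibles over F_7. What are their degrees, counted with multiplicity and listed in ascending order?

Write g(u) = u^5 + 2u^4 + 5u^3 + 6u^2 + 6u.
Linear factors from roots: (u), (u + 5), (u + 2).
Complete factorization: g(u) = (u)·(u + 2)·(u + 5)·(u^2 + 2u + 2).
Factor degrees with multiplicity: 1 + 1 + 1 + 2 = 5.

1, 1, 1, 2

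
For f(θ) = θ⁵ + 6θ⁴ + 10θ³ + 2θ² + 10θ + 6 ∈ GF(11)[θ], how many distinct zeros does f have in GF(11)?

4

Evaluate at each of the 11 elements of GF(11):
f(0) = 6; f(1) = 2; f(2) = 0 → root; f(3) = 8; f(4) = 0 → root; f(5) = 3; f(6) = 8; f(7) = 2; f(8) = 0 → root; f(9) = 0 → root; f(10) = 4.
Roots: {2, 4, 8, 9}.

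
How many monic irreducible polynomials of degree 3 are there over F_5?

x^(5^3) − x is the product of all monic irreducibles of degree dividing 3; Möbius inversion gives N = (1/3) Σ μ(3/d)·5^d.
Divisors of 3: 1, 3; μ(3/d) for each: -1, 1.
Σ = − 5^1 + 5^3 = 120.
N = 120/3 = 40.

40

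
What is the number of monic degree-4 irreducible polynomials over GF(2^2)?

The number of monic irreducibles of degree 4 over GF(4) is (1/4)·Σ_{d∣4} μ(4/d) 4^d.
Divisors of 4: 1, 2, 4; μ(4/d) for each: 0, -1, 1.
Σ = − 4^2 + 4^4 = 240.
N = 240/4 = 60.

60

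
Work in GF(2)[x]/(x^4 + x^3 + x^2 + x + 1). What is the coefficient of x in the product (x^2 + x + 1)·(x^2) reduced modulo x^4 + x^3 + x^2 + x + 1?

1

Multiply in GF(2)[x]: (x^2 + x + 1)·(x^2) = x^4 + x^3 + x^2.
Reduce using x^4 ≡ x^3 + x^2 + x + 1 (mod x^4 + x^3 + x^2 + x + 1).
Reduced: x + 1.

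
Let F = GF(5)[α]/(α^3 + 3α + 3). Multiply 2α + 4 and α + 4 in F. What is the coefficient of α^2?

2

Multiply in GF(5)[α]: (2α + 4)·(α + 4) = 2α^2 + 2α + 1.
Reduced: 2α^2 + 2α + 1.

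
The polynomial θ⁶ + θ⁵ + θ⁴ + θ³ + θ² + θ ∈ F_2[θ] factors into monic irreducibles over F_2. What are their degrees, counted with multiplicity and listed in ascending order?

1, 1, 2, 2

Write h(θ) = θ⁶ + θ⁵ + θ⁴ + θ³ + θ² + θ.
Roots in F_2: h(0) = 0 → root; h(1) = 0 → root.
Linear factors from roots: (θ), (θ + 1).
Complete factorization: h(θ) = (θ)·(θ + 1)·(θ² + θ + 1)^2.
Factor degrees with multiplicity: 1 + 1 + 2 + 2 = 6.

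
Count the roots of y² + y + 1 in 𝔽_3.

1

Write h(y) = y² + y + 1.
Evaluate at each of the 3 elements of 𝔽_3:
h(0) = 1; h(1) = 0 → root; h(2) = 1.
Roots: {1}.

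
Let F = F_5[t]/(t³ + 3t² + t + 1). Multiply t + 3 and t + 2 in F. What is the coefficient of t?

Multiply in F_5[t]: (t + 3)·(t + 2) = t² + 1.
Reduced: t² + 1.

0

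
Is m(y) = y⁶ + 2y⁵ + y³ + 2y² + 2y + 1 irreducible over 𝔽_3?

Check for roots in 𝔽_3: m(0) = 1; m(1) = 0 → root; m(2) = 2.
m(1) = 0, so (y − 1) divides m(y); m is reducible.

No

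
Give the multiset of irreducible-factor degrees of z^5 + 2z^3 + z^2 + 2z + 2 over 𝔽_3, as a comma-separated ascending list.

Write f(z) = z^5 + 2z^3 + z^2 + 2z + 2.
Roots in 𝔽_3: f(0) = 2; f(1) = 2; f(2) = 1.
Complete factorization: f(z) = (z^5 + 2z^3 + z^2 + 2z + 2).
Factor degrees with multiplicity: 5 = 5.

5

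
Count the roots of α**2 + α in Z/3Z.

2

Write f(α) = α**2 + α.
Evaluate at each of the 3 elements of Z/3Z:
f(0) = 0 → root; f(1) = 2; f(2) = 0 → root.
Roots: {0, 2}.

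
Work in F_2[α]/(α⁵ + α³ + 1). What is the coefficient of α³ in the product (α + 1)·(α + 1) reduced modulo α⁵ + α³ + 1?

Multiply in F_2[α]: (α + 1)·(α + 1) = α² + 1.
Reduced: α² + 1.

0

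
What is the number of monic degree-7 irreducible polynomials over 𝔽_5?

By the necklace-counting formula, N_5(7) = (1/7) Σ_{d|7} μ(7/d)·5^d.
Divisors of 7: 1, 7; μ(7/d) for each: -1, 1.
Σ = − 5^1 + 5^7 = 78120.
N = 78120/7 = 11160.

11160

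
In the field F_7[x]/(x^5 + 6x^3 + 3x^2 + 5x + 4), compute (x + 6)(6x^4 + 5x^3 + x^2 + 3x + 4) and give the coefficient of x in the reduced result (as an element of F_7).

Multiply in F_7[x]: (x + 6)·(6x^4 + 5x^3 + x^2 + 3x + 4) = 6x^5 + 6x^4 + 3x^3 + 2x^2 + x + 3.
Reduce using x^5 ≡ x^3 + 4x^2 + 2x + 3 (mod x^5 + 6x^3 + 3x^2 + 5x + 4).
Reduced: 6x^4 + 2x^3 + 5x^2 + 6x.

6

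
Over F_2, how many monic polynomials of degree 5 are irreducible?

The number of monic irreducibles of degree 5 over GF(2) is (1/5)·Σ_{d∣5} μ(5/d) 2^d.
Divisors of 5: 1, 5; μ(5/d) for each: -1, 1.
Σ = − 2^1 + 2^5 = 30.
N = 30/5 = 6.

6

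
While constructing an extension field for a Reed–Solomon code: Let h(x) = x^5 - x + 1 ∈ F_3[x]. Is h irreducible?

Check for roots in F_3: h(0) = 1; h(1) = 1; h(2) = 1.
No roots, so no linear factors.
Monic irreducibles of degree 2 over GF(3): x^2 + 1, x^2 + x - 1, x^2 - x - 1.
None of them divide h (all give nonzero remainder).
No irreducible factor of degree ≤ 2 exists, so h is irreducible over GF(3).

Yes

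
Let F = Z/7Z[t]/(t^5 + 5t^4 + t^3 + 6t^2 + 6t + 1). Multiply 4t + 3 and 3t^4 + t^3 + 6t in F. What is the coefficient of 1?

Multiply in Z/7Z[t]: (4t + 3)·(3t^4 + t^3 + 6t) = 5t^5 + 6t^4 + 3t^3 + 3t^2 + 4t.
Reduce using t^5 ≡ 2t^4 + 6t^3 + t^2 + t + 6 (mod t^5 + 5t^4 + t^3 + 6t^2 + 6t + 1).
Reduced: 2t^4 + 5t^3 + t^2 + 2t + 2.

2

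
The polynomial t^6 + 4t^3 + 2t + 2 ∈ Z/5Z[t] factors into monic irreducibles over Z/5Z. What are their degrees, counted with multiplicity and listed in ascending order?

Write f(t) = t^6 + 4t^3 + 2t + 2.
Roots in Z/5Z: f(0) = 2; f(1) = 4; f(2) = 2; f(3) = 0 → root; f(4) = 2.
Linear factors from roots: (t + 2).
Complete factorization: f(t) = (t + 2)·(t^2 + 3)·(t^3 + 3t^2 + t + 2).
Factor degrees with multiplicity: 1 + 2 + 3 = 6.

1, 2, 3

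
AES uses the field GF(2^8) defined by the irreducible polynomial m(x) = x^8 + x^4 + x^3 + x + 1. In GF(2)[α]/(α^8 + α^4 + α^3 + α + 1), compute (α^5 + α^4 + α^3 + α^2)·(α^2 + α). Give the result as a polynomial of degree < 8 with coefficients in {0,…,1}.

α^7 + α^3

Multiply in GF(2)[α]: (α^5 + α^4 + α^3 + α^2)·(α^2 + α) = α^7 + α^3.
Reduced: α^7 + α^3.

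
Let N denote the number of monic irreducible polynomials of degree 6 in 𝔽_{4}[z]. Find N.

x^(4^6) − x is the product of all monic irreducibles of degree dividing 6; Möbius inversion gives N = (1/6) Σ μ(6/d)·4^d.
Divisors of 6: 1, 2, 3, 6; μ(6/d) for each: 1, -1, -1, 1.
Σ = 4^1 − 4^2 − 4^3 + 4^6 = 4020.
N = 4020/6 = 670.

670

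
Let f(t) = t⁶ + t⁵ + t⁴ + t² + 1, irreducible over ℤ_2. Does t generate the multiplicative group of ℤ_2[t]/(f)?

|GF(2^6)^×| = 2^6 − 1 = 63. Prime factorization: 63 = 3^2·7.
f is primitive ⇔ t has order 63 in GF(2)[t]/(f), i.e. t^(63/q) ≠ 1 for each prime q | 63.
t^(21) mod f = 1
t^(9) mod f = t³ + 1.
Since t^(21) = 1, the order of t divides 21 < 63; not primitive.

No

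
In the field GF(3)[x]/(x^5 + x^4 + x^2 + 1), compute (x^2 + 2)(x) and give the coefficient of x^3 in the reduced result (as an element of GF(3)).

Multiply in GF(3)[x]: (x^2 + 2)·(x) = x^3 + 2x.
Reduced: x^3 + 2x.

1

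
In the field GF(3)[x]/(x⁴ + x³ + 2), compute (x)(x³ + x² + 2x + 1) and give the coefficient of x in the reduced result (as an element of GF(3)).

1

Multiply in GF(3)[x]: (x)·(x³ + x² + 2x + 1) = x⁴ + x³ + 2x² + x.
Reduce using x⁴ ≡ 2x³ + 1 (mod x⁴ + x³ + 2).
Reduced: 2x² + x + 1.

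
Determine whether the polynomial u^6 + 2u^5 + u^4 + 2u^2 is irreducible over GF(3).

No

Write m(u) = u^6 + 2u^5 + u^4 + 2u^2.
Check for roots in GF(3): m(0) = 0 → root; m(1) = 0 → root; m(2) = 2.
m(0) = 0, so (u) divides m(u); m is reducible.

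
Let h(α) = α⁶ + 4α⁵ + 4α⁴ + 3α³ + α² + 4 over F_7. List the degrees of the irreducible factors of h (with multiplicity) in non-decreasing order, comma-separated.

Complete factorization: h(α) = (α⁶ + 4α⁵ + 4α⁴ + 3α³ + α² + 4).
Factor degrees with multiplicity: 6 = 6.

6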